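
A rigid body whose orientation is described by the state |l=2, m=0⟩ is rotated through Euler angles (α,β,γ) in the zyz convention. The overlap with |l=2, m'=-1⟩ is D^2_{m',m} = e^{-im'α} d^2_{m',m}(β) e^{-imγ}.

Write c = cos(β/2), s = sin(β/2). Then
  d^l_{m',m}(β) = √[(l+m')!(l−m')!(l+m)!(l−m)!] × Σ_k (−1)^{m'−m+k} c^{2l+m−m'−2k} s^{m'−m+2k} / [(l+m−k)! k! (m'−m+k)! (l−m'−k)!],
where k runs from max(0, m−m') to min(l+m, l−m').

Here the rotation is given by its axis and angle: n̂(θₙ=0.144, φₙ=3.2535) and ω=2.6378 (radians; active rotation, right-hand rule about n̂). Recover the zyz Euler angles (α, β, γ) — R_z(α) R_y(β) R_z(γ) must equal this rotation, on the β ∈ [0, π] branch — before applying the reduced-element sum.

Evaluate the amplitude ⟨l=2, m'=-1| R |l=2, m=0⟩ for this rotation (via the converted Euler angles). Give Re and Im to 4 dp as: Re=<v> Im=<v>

Axis–angle → zyz. n̂ = (sinθₙcosφₙ, sinθₙsinφₙ, cosθₙ) = (-0.142605, -0.016026, +0.989650), ω = 2.6378.
R = I cosω + sinω [n̂]ₓ + (1−cosω) n̂n̂ᵀ gives
  R = [-0.837612, -0.473467, -0.272461; +0.482041, -0.875276, +0.039094; -0.256988, -0.098592, +0.961372]
β = atan2(√(R₁₃²+R₂₃²), R₃₃) = 0.278851; α = atan2(R₂₃, R₁₃) mod 2π = 2.999081; γ = atan2(R₃₂, −R₃₁) mod 2π = 5.916859
First d^2_{-1,0}(β=0.2789), then the phase factors e^{-i(-1)α} and e^{-i(0)γ}:
c=cos(0.278851/2)=0.990296, s=sin(0.278851/2)=0.138974; N=√[1·6·2·2]=4.898979
Admissible k: 1..2 (factorial args all ≥0)
  k=1: (−1)^0·4.8990/(2)·0.9903^3·0.1390^1 = +0.330601
  k=2: (−1)^1·4.8990/(2)·0.9903^1·0.1390^3 = -0.006511
d^2_{-1,0}(0.2789) = +0.330601 -0.006511 = +0.324090
Attach z-rotation phases: D = e^{-i(-1)(2.9991)}·(+0.324090)·e^{-i(0)(5.9169)} = -0.320805+0.046031i

Re=-0.3208 Im=0.0460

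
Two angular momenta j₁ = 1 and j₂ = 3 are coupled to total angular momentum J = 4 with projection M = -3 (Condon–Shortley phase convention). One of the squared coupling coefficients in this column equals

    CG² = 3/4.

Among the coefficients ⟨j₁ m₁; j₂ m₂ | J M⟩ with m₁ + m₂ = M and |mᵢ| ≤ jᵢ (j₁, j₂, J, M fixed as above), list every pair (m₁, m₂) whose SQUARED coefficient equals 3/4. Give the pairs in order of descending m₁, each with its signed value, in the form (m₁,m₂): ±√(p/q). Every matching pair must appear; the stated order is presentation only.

(-1,-2): +√(3/4)

Admissible pairs with m₁+m₂ = M = -3: (-1,-2), (0,-3)
  (m₁,m₂)=(0,-3): CG² = 1/4, CG = +√(1/4)
  (m₁,m₂)=(-1,-2): CG² = 3/4, CG = +√(3/4)   ← matches the target
Pairs with CG² = 3/4: (-1,-2): +√(3/4)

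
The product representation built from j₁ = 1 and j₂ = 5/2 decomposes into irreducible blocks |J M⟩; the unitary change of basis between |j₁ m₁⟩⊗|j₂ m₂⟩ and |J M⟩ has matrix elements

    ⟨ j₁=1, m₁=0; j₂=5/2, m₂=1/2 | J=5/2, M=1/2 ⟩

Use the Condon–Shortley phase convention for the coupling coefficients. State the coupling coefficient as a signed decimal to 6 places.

√[6·1!1!4!/7! · 1!1!3!2!3!2!] = √(144/35)
  +(−1)^0/∏(0,1,1,3,0,1)! = 1/6  (running 1/6)
  +(−1)^1/∏(1,0,0,2,1,2)! = -1/4  (running -1/12)
⟨..|..⟩ = √(144/35)·(-1/12) = -0.169031

-0.169031  (= −√(1/35))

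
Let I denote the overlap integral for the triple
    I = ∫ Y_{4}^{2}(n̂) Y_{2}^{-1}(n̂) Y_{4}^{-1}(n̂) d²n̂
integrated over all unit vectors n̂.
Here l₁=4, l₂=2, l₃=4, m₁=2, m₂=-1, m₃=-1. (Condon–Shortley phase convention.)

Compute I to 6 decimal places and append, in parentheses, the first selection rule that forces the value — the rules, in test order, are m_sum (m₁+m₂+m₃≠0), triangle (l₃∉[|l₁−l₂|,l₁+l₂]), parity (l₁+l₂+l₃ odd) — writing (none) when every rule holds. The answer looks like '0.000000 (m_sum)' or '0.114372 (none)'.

m-sum 0 ✓  L=10 even ✓  2≤4≤6 ✓
Π(2lᵢ+1) = 9×5×9 = 405
triangle coeff Δ(4,2,4) = 1/13860
Σ_t [0,2]: t=0:+1/192 t=1:−1/36 t=2:+1/192 = -5/288
(3j)²=20/693 [(4 2 4; 0 0 0)], sign=-1
Σ_t [0,1]: t=0:+1/96 t=1:−1/240 = 1/160
(3j)²=27/1540 [(4 2 4; 2 -1 -1)], sign=-1
⇒ 4πI² = 1215/5929
I = (+1)√(1215/5929/(4π)) = 0.12770047
No selection rule forces the value: the integral is nonzero (none).

0.127700 (none)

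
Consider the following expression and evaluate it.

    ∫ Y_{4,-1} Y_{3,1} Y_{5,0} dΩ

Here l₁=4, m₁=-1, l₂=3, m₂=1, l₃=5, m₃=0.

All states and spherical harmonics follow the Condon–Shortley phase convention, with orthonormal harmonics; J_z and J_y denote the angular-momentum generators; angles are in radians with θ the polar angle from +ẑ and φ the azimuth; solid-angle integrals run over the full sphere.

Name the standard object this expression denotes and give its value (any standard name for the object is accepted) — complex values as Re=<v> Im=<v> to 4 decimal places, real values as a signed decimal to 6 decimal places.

Gaunt coefficient, -0.009577

This is a Gaunt coefficient — the integral of a triple product of spherical harmonics over the sphere.
Checks pass: Σm=0; 12 even; l₃=5∈[1,7].
(2·4+1)(2·3+1)(2·5+1) = 693
Δ: 2! 6! 4! / 13! → 1/180180
sum: t=0:+1/576 t=1:−1/144 t=2:+1/576 = -1/288
3j²(4 3 5; 0 0 0) = Δ·Π!·Σ² = 20/1001  (sign +1)
sum: t=0:+1/5760 t=1:−1/288 t=2:+1/288 = 1/5760
3j²(4 3 5; -1 1 0) = Δ·Π!·Σ² = 1/12012  (sign -1)
combine: 4πI² = 693·20/1001·1/12012 = 15/13013
take √, sign -1: I = -0.00957750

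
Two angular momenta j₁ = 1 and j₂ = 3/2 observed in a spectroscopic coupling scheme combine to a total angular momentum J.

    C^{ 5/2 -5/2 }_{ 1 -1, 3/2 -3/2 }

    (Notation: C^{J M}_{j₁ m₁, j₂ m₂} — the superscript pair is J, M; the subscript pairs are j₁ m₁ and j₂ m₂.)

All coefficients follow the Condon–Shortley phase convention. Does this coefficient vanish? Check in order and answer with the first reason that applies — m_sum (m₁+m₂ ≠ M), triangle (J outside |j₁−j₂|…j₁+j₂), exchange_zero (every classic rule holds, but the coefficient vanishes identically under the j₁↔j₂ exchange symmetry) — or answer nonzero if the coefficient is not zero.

nonzero

m-sum: m₁+m₂ = -1+(-3/2) = -5/2, M = -5/2  ✓
triangle: |j₁−j₂| = 1/2 ≤ J = 5/2 ≤ j₁+j₂ = 5/2  ✓
exchange: j₁≠j₂ or m₁≠m₂ — the exchange symmetry imposes no constraint here
value check: CG = +1 = +1.000000 ≠ 0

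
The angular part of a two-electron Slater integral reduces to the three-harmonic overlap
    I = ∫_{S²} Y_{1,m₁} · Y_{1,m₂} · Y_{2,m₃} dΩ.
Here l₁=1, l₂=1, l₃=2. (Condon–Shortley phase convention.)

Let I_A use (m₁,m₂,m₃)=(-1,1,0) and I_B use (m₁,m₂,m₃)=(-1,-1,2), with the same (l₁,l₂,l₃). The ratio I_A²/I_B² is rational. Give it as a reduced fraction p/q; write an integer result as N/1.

Same 1,1,2: normalisation and zero-m 3j drop out of the ratio.
A: Δ: 0! 2! 2! / 5! → 1/30; sum: t=0:+1/4 = 1/4; 3j²(1 1 2; -1 1 0) = Δ·Π!·Σ² = 1/30  (sign +1)
B: Δ: 0! 2! 2! / 5! → 1/30; sum: t=0:+1/4 = 1/4; 3j²(1 1 2; -1 -1 2) = Δ·Π!·Σ² = 1/5  (sign +1)
I_A²/I_B² = (1/30)/(1/5) = 1/6

1/6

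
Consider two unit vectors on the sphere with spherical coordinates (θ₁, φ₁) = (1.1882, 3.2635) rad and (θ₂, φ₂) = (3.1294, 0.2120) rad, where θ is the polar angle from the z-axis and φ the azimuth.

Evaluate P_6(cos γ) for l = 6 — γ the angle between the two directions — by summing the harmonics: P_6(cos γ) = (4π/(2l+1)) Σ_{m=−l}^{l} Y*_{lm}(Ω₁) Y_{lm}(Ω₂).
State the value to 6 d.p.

0.274137

Addition theorem: P_6(cos γ) = (4π/13) Σ_m Y*_{lm}(Ω₁) Y_{lm}(Ω₂), m = −6…6:
  term(m=-6) = (0.000000, -0.000000)   from Y*(Ω₁)=(0.229171, 0.205686), Y(Ω₂)=(0.000000, -0.000000)
  term(m=-5) = (0.000000, -0.000000)   from Y*(Ω₁)=(-0.351973, -0.245758), Y(Ω₂)=(-0.000000, 0.000000)
  term(m=-4) = (0.000000, -0.000000)   from Y*(Ω₁)=(0.124464, 0.066009), Y(Ω₂)=(0.000000, -0.000000)
  term(m=-3) = (-0.000003, 0.000001)   from Y*(Ω₁)=(0.265969, 0.101853), Y(Ω₂)=(-0.000008, 0.000006)
  term(m=-2) = (-0.000185, 0.000034)   from Y*(Ω₁)=(-0.236029, -0.058715), Y(Ω₂)=(0.000706, -0.000319)
  term(m=-1) = (0.008330, -0.000752)   from Y*(Ω₁)=(-0.206739, -0.025329), Y(Ω₂)=(-0.039255, 0.008449)
  term(m=+0) = (0.267313, 0.000000)   from Y*(Ω₁)=(0.263228, -0.000000), Y(Ω₂)=(1.015520, 0.000000)
  term(m=+1) = (0.008330, 0.000752)   from Y*(Ω₁)=(0.206739, -0.025329), Y(Ω₂)=(0.039255, 0.008449)
  term(m=+2) = (-0.000185, -0.000034)   from Y*(Ω₁)=(-0.236029, 0.058715), Y(Ω₂)=(0.000706, 0.000319)
  term(m=+3) = (-0.000003, -0.000001)   from Y*(Ω₁)=(-0.265969, 0.101853), Y(Ω₂)=(0.000008, 0.000006)
  term(m=+4) = (0.000000, 0.000000)   from Y*(Ω₁)=(0.124464, -0.066009), Y(Ω₂)=(0.000000, 0.000000)
  term(m=+5) = (0.000000, 0.000000)   from Y*(Ω₁)=(0.351973, -0.245758), Y(Ω₂)=(0.000000, 0.000000)
  term(m=+6) = (0.000000, 0.000000)   from Y*(Ω₁)=(0.229171, -0.205686), Y(Ω₂)=(0.000000, 0.000000)
Accumulated sum (0.283596, -0.000000); after 4π/(2l+1) scaling, (0.274137, -0.000000) ⇒ P_6 = 0.274137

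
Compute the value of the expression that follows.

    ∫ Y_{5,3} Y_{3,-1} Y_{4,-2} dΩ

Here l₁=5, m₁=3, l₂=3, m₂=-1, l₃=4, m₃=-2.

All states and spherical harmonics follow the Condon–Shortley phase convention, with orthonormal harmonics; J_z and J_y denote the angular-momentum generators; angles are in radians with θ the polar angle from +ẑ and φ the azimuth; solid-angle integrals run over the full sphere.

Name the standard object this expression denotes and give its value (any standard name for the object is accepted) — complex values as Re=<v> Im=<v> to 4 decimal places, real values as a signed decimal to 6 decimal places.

Gaunt coefficient, -0.144236

This is a Gaunt coefficient — the integral of a triple product of spherical harmonics over the sphere.
Checks pass: Σm=0; 12 even; l₃=4∈[2,8].
(2·5+1)(2·3+1)(2·4+1) = 693
Δ: 4! 6! 2! / 13! → 1/180180
sum: t=1:−1/576 t=2:+1/144 t=3:−1/576 = 1/288
3j²(5 3 4; 0 0 0) = Δ·Π!·Σ² = 20/1001  (sign +1)
sum: t=0:+1/2304 t=1:−1/720 t=2:+1/5760 = -1/1280
3j²(5 3 4; 3 -1 -2) = Δ·Π!·Σ² = 27/1430  (sign -1)
combine: 4πI² = 693·20/1001·27/1430 = 486/1859
take √, sign -1: I = -0.14423595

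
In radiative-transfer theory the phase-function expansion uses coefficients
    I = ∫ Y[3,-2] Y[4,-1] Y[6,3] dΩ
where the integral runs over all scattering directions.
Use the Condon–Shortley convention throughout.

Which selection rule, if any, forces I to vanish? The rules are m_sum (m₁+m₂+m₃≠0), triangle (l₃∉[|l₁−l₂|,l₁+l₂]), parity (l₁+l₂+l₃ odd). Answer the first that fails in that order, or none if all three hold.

parity

azimuthal sum: -2 − 1 + 3 = 0  ✓
1 ≤ 6 ≤ 7 (triangle on l)  ✓
L = 3 + 4 + 6 = 13 (odd)  ✗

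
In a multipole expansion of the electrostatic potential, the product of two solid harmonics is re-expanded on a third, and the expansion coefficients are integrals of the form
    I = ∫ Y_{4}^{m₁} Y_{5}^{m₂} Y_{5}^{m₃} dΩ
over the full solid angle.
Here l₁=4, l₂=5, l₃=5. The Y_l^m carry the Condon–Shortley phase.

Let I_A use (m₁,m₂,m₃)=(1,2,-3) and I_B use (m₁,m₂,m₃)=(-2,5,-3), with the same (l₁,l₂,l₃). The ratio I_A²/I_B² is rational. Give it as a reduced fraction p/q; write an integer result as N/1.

5/12

Same 4,5,5: normalisation and zero-m 3j drop out of the ratio.
A: Δ: 4! 4! 6! / 15! → 1/3153150; sum: t=1:−1/17280 t=2:+1/2880 t=3:−1/6912 = 1/6912; 3j²(4 5 5; 1 2 -3) = Δ·Π!·Σ² = 5/429  (sign +1)
B: Δ: 4! 4! 6! / 15! → 1/3153150; sum: t=4:+1/69120 = 1/69120; 3j²(4 5 5; -2 5 -3) = Δ·Π!·Σ² = 4/143  (sign +1)
I_A²/I_B² = (5/429)/(4/143) = 5/12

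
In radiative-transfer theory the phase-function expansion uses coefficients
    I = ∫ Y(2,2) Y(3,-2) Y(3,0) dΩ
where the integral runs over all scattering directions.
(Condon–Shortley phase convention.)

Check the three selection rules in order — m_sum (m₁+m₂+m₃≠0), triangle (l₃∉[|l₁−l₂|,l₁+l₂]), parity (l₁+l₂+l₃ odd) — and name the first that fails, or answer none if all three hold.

none

azimuthal sum: 2 − 2 + 0 = 0  ✓
1 ≤ 3 ≤ 5 (triangle on l)  ✓
L = 2 + 3 + 3 = 8 (even)  ✓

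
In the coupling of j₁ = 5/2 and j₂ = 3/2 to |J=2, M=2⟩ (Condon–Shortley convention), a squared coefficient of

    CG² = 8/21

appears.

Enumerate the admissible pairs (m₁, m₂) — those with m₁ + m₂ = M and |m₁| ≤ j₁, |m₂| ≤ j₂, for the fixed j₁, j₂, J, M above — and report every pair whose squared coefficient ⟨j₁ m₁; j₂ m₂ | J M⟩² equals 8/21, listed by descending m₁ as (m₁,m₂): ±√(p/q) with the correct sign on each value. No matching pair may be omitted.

Admissible pairs with m₁+m₂ = M = 2: (1/2,3/2), (3/2,1/2), (5/2,-1/2)
  (m₁,m₂)=(5/2,-1/2): CG² = 10/21, CG = +√(10/21)
  (m₁,m₂)=(3/2,1/2): CG² = 8/21, CG = −√(8/21)   ← matches the target
  (m₁,m₂)=(1/2,3/2): CG² = 1/7, CG = +√(1/7)
Pairs with CG² = 8/21: (3/2,1/2): −√(8/21)

(3/2,1/2): −√(8/21)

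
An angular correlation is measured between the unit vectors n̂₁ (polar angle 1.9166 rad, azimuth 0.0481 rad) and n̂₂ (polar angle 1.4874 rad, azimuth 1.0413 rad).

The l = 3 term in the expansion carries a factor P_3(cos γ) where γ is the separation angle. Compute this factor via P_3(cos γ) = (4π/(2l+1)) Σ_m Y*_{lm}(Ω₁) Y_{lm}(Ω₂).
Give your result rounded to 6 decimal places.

Expand P_3 via completeness: Σ_{m} conj(Y_{3,m}) at Ω₁ times Y_{3,m} at Ω₂ —
  m=-3: Y*=0.34382 + 0.04996j  Y=-0.41282 - 0.00730j  product -0.14157 - 0.02314j
  m=-2: Y*=-0.30519 - 0.02945j  Y=-0.04140 - 0.07371j  product 0.01047 + 0.02371j
  m=-1: Y*=-0.12924 - 0.00622j  Y=-0.15703 + 0.26831j  product 0.02196 - 0.03370j
  m=+0: Y*=0.30681 + 0.00000j  Y=-0.09218 + 0.00000j  product -0.02828 + 0.00000j
  m=+1: Y*=0.12924 - 0.00622j  Y=0.15703 + 0.26831j  product 0.02196 + 0.03370j
  m=+2: Y*=-0.30519 + 0.02945j  Y=-0.04140 + 0.07371j  product 0.01047 - 0.02371j
  m=+3: Y*=-0.34382 + 0.04996j  Y=0.41282 - 0.00730j  product -0.14157 + 0.02314j
Accumulated sum -0.24657 + 0.00000j; after 4π/(2l+1) scaling, -0.44263 + 0.00000j ⇒ P_3 = -0.442635

-0.442635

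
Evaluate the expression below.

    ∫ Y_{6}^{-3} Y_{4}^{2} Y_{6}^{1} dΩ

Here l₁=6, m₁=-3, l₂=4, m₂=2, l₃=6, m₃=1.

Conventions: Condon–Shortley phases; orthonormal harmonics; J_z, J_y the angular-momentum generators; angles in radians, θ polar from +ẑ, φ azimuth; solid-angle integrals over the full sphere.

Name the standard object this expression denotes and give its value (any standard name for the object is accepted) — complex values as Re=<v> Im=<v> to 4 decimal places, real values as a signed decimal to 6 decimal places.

This is a Gaunt coefficient — the integral of a triple product of spherical harmonics over the sphere.
Rules hold: Σm=0, L=16 even, 2≤6≤10.
N = 13·9·13 = 1521
Δ = 4!·8!·4!/17! = 1/15315300
Racah Σ t=0..4: t=0:+1/829440 t=1:−1/25920 t=2:+1/9216 t=3:−1/25920 t=4:+1/829440 = 7/207360
⇒ 3j(6 4 6; 0 0 0)² = 28/2431, sgn +1
Racah Σ t=2..4: t=2:+1/483840 t=3:−1/51840 t=4:+1/69120 = -1/362880
⇒ 3j(6 4 6; -3 2 1)² = 16/17017, sgn +1
4πI² = N·(3j₀)²·(3jₘ)² = 576/34969
I = +1·√(0.0164717/4π) = 0.03620468

Gaunt coefficient, +0.036205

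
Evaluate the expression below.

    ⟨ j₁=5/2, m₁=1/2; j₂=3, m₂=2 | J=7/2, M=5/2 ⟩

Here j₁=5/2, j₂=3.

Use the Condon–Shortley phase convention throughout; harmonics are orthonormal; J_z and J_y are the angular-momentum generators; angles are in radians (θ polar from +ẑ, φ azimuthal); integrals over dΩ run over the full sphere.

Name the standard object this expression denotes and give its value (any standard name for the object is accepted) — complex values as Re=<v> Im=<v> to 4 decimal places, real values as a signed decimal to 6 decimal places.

This is a Clebsch–Gordan (vector-coupling) coefficient.
j₁+j₂−J=2  J+j₁−j₂=3  J−j₁+j₂=4  j₁+j₂+J+1=10
(j₁±m₁, j₂±m₂, J±M) = (3,2,5,1,6,1)
P² = 4608/7
sum k=1..2:
  [1] −1/48 = -1/48
  [2] +1/72 = 1/72
S = -1/144
C² = P²·S² = 2/63 ; C = -0.178174

Clebsch–Gordan coefficient, −√(2/63) ≈ -0.178174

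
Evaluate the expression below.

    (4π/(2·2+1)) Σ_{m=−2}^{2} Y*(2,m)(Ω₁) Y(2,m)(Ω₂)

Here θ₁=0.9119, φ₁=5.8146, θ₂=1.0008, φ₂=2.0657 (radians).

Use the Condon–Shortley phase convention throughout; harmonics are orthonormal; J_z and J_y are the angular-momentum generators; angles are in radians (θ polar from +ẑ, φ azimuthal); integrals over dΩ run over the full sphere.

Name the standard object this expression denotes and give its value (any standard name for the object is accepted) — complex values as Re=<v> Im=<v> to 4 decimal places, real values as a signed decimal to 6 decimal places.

Legendre polynomial (addition theorem), -0.429853

This sum is the spherical-harmonic addition theorem: it equals the Legendre polynomial P_l(cos γ) of the angle γ between the two directions.
Expand P_2 via completeness: Σ_{m} conj(Y_{2,m}) at Ω₁ times Y_{2,m} at Ω₂ —
  m=-2: Y*=+0.142974-0.194607i  Y=-0.150271+0.228868i  product +0.023054+0.061966i
  m=-1: Y*=+0.333665-0.168897i  Y=-0.166697-0.308868i  product -0.107788-0.074904i
  m=+0: Y*=+0.039276-0.000000i  Y=-0.039866+0.000000i  product -0.001566+0.000000i
  m=+1: Y*=-0.333665-0.168897i  Y=+0.166697-0.308868i  product -0.107788+0.074904i
  m=+2: Y*=+0.142974+0.194607i  Y=-0.150271-0.228868i  product +0.023054-0.061966i
Total Σ_m = -0.171033+0.000000i. Multiply by 2.513274: -0.429853+0.000000i. P_2(cos γ) = -0.429853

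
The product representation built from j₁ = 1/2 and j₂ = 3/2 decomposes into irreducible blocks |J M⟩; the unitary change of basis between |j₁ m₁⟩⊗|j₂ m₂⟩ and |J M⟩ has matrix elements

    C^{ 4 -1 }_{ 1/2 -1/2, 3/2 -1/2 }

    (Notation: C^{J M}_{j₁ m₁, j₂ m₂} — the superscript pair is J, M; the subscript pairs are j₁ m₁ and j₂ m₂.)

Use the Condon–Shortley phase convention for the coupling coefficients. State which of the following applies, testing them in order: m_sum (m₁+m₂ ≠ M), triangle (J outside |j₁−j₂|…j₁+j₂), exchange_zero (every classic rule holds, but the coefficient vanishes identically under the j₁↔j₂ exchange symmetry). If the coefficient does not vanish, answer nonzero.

triangle

m-sum: m₁+m₂ = -1/2+(-1/2) = -1, M = -1  ✓
triangle: need |j₁−j₂| ≤ J ≤ j₁+j₂, i.e. J ∈ [1, 2]; J = 4 is outside ✗ ⇒ coefficient is 0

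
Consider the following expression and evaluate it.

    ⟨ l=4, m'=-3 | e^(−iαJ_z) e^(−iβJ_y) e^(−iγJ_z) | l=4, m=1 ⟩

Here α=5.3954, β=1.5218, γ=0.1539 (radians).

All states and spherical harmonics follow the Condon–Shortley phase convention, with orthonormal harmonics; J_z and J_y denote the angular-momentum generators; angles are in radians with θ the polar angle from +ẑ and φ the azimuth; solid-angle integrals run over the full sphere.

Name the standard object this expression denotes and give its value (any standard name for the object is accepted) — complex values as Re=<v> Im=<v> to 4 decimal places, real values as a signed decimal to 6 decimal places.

Wigner D-matrix element, Re=-0.3557 Im=-0.1196

This is a Wigner D-matrix element — the rotation-matrix element ⟨l m'| R(α,β,γ) |l m⟩ in the angular-momentum basis.
First d^4_{-3,1}(β=1.5218), then the phase factors e^{-i(-3)α} and e^{-i(1)γ}:
With c≡cos(β/2)=0.724216 and s≡sin(β/2)=0.689574, N=[1·5040·120·6]^{1/2}=1904.940944
k: max(0,(1)−(-3))=4 … min(4+(1),4−(-3))=5
  k=4: (−1)^0·1904.9409/(144)·0.7242^4·0.6896^4 = +0.822836
  k=5: (−1)^1·1904.9409/(240)·0.7242^2·0.6896^6 = -0.447599
d^4_{-3,1}(1.5218) = +0.822836 -0.447599 = +0.375236
Phases: e^{-i·(-3)·5.3954}=-0.887808-0.460214i, e^{-i·(1)·0.1539}=+0.988181-0.153293i ⇒ D=-0.355672-0.119580i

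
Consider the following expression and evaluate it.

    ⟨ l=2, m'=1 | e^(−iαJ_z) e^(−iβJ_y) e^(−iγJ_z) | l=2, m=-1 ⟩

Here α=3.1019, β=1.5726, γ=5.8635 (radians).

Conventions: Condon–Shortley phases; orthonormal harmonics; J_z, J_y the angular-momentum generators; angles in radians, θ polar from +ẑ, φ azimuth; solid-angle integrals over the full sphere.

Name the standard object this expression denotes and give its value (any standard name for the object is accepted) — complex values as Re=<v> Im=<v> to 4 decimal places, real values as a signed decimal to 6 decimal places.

Wigner D-matrix element, Re=-0.4635 Im=0.1851

This is a Wigner D-matrix element — the rotation-matrix element ⟨l m'| R(α,β,γ) |l m⟩ in the angular-momentum basis.
Split into d^2_{1,-1}(β=1.5726) × two z-phases.
Half-angle: c=0.706469, s=0.707744. N=√(6·1·1·6)=6.000000
Admissible k: 0..1 (factorial args all ≥0)
  k=0: (−1)^2·6.0000/(2)·0.7065^2·0.7077^2 = +0.749998
  k=1: (−1)^3·6.0000/(6)·0.7065^0·0.7077^4 = -0.250903
d^2_{1,-1}(1.5726) = +0.749998 -0.250903 = +0.499095
Attach z-rotation phases: D = e^{-i(1)(3.1019)}·(+0.499095)·e^{-i(-1)(5.8635)} = -0.463493+0.185121i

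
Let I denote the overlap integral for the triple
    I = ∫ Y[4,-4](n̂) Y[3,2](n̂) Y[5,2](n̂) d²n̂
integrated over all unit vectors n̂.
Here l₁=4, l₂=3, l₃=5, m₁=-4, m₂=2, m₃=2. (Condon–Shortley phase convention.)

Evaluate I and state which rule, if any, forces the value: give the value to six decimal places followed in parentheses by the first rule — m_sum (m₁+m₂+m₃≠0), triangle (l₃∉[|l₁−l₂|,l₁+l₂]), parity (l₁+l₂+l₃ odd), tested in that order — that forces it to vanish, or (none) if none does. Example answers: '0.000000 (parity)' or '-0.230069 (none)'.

-0.109480 (none)

m-sum 0 ✓  L=12 even ✓  1≤5≤7 ✓
Π(2lᵢ+1) = 9×7×11 = 693
triangle coeff Δ(4,3,5) = 1/180180
Σ_t [0,2]: t=0:+1/576 t=1:−1/144 t=2:+1/576 = -1/288
(3j)²=20/1001 [(4 3 5; 0 0 0)], sign=+1
Σ_t [2,2]: t=2:+1/8640 = 1/8640
(3j)²=14/1287 [(4 3 5; -4 2 2)], sign=-1
⇒ 4πI² = 280/1859
I = (-1)√(280/1859/(4π)) = -0.10947990
No selection rule forces the value: the integral is nonzero (none).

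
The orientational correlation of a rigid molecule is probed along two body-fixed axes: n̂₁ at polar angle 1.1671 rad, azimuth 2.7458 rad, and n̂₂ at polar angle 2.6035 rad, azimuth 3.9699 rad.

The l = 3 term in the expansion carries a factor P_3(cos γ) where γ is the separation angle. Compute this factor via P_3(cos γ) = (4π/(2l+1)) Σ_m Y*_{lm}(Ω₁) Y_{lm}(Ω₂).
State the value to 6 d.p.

0.251846

Term-by-term m-sum for l=3 (normalisation 4π/7 = 1.795196):
  m=-3: Y*=-0.121386+0.300920i  Y=+0.044483+0.034286i  product -0.015717+0.009224i
  m=-2: Y*=+0.238579-0.241550i  Y=+0.019757+0.229649i  product +0.060185+0.050017i
  m=-1: Y*=+0.062650-0.026178i  Y=-0.300876+0.327871i  product -0.010267+0.028417i
  m=+0: Y*=-0.326673-0.000000i  Y=-0.220055+0.000000i  product +0.071886+0.000000i
  m=+1: Y*=-0.062650-0.026178i  Y=+0.300876+0.327871i  product -0.010267-0.028417i
  m=+2: Y*=+0.238579+0.241550i  Y=+0.019757-0.229649i  product +0.060185-0.050017i
  m=+3: Y*=+0.121386+0.300920i  Y=-0.044483+0.034286i  product -0.015717-0.009224i
Σ over m = +0.140289+0.000000i; ×(4π/7) → +0.251846+0.000000i. Real part: 0.251846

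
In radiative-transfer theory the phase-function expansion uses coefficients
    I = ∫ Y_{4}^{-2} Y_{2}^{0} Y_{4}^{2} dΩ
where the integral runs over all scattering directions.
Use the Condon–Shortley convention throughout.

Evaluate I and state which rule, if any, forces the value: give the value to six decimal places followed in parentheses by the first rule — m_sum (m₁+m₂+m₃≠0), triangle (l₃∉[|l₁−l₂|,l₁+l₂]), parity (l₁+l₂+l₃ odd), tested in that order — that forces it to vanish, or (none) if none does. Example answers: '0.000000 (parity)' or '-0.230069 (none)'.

Rules hold: Σm=0, L=10 even, 2≤4≤6.
N = 9·5·9 = 405
Δ = 2!·6!·2!/11! = 1/13860
Racah Σ t=0..2: t=0:+1/192 t=1:−1/36 t=2:+1/192 = -5/288
⇒ 3j(4 2 4; 0 0 0)² = 20/693, sgn -1
Racah Σ t=0..2: t=0:+1/2880 t=1:−1/120 t=2:+1/192 = -1/360
⇒ 3j(4 2 4; -2 0 2)² = 16/3465, sgn -1
4πI² = N·(3j₀)²·(3jₘ)² = 320/5929
I = +1·√(0.053972/4π) = 0.06553591
No selection rule forces the value: the integral is nonzero (none).

0.065536 (none)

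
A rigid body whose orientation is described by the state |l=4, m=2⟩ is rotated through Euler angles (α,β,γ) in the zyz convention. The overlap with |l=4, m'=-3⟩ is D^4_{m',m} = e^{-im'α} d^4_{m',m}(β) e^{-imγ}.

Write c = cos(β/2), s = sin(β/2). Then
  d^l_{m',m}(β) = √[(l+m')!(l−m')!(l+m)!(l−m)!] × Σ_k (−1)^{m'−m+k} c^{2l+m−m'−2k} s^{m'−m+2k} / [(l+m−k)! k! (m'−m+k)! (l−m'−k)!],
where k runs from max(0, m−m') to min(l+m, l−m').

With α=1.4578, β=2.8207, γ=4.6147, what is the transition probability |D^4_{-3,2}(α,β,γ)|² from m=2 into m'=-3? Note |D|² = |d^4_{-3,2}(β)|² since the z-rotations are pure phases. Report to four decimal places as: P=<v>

P=0.2532

First d^4_{-3,2}(β=2.8207), then the phase factors e^{-i(-3)α} and e^{-i(2)γ}:
c=cos(2.820700/2)=0.159759, s=sin(2.820700/2)=0.987156; N=√[1·5040·720·2]=2693.993318
The bounds max(0,m−m')=5 and min(l+m,l−m')=6 give 2 terms
  k=5: (−1)^0·2693.9933/(240)·0.1598^3·0.9872^5 = +0.042905
  k=6: (−1)^1·2693.9933/(720)·0.1598^1·0.9872^7 = -0.546046
d^4_{-3,2}(2.8207) = +0.042905 -0.546046 = -0.503141
|D^4_{-3,2}|² = |d^4_{-3,2}(β)|² = (-0.503141)² = 0.253151 (the z-rotation phases have unit modulus)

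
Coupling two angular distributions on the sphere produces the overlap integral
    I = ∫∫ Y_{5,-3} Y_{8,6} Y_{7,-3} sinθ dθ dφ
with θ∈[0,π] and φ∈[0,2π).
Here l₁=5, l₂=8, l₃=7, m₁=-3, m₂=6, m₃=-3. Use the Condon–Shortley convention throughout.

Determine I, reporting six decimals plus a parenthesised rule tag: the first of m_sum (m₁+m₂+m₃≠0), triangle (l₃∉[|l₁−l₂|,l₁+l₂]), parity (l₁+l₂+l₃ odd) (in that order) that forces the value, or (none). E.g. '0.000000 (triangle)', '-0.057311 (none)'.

m-sum 0 ✓  L=20 even ✓  3≤7≤13 ✓
Π(2lᵢ+1) = 11×17×15 = 2805
triangle coeff Δ(5,8,7) = 1/814773960
Σ_t [1,5]: t=1:−1/87091200 t=2:+1/4976640 t=3:−1/2073600 t=4:+1/4976640 t=5:−1/87091200 = -1/9676800
(3j)²=360/46189 [(5 8 7; 0 0 0)], sign=+1
Σ_t [4,6]: t=4:+1/4180377600 t=5:−1/261273600 t=6:+1/232243200 = 1/1393459200
(3j)²=1/1292 [(5 8 7; -3 6 -3)], sign=+1
⇒ 4πI² = 1350/79781
I = (+1)√(1350/79781/(4π)) = 0.03669545
No selection rule forces the value: the integral is nonzero (none).

0.036695 (none)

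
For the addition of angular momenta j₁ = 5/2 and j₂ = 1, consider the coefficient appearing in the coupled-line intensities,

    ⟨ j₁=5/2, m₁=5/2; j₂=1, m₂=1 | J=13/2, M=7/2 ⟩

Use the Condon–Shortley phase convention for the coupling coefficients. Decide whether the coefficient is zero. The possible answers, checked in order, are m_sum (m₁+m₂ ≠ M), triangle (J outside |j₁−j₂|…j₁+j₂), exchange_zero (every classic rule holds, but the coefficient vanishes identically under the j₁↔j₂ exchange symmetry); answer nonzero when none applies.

m-sum: m₁+m₂ = 5/2+1 = 7/2, M = 7/2  ✓
triangle: need |j₁−j₂| ≤ J ≤ j₁+j₂, i.e. J ∈ [3/2, 7/2]; J = 13/2 is outside ✗ ⇒ coefficient is 0

triangle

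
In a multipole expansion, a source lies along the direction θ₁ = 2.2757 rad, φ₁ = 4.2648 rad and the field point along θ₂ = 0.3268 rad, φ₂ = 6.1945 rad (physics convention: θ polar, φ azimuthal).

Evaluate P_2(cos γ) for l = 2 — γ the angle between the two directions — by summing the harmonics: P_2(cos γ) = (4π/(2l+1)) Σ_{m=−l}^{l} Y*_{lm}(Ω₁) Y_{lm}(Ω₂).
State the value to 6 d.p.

Expand P_2 via completeness: Σ_{m} conj(Y_{2,m}) at Ω₁ times Y_{2,m} at Ω₂ —
  term(m=-2) = -0.00672 + 0.00587j   from Y*(Ω₁)=-0.14015 + 0.17487j, Y(Ω₂)=0.03918 + 0.00702j
  term(m=-1) = 0.03146 + 0.08385j   from Y*(Ω₁)=0.16502 + 0.34372j, Y(Ω₂)=0.23395 + 0.02080j
  term(m=+0) = 0.04366 + 0.00000j   from Y*(Ω₁)=0.08186 + 0.00000j, Y(Ω₂)=0.53328 + 0.00000j
  term(m=+1) = 0.03146 - 0.08385j   from Y*(Ω₁)=-0.16502 + 0.34372j, Y(Ω₂)=-0.23395 + 0.02080j
  term(m=+2) = -0.00672 - 0.00587j   from Y*(Ω₁)=-0.14015 - 0.17487j, Y(Ω₂)=0.03918 - 0.00702j
Total Σ_m = 0.09313 + 0.00000j. Multiply by 2.513274: 0.23405 + 0.00000j. P_2(cos γ) = 0.234055

0.234055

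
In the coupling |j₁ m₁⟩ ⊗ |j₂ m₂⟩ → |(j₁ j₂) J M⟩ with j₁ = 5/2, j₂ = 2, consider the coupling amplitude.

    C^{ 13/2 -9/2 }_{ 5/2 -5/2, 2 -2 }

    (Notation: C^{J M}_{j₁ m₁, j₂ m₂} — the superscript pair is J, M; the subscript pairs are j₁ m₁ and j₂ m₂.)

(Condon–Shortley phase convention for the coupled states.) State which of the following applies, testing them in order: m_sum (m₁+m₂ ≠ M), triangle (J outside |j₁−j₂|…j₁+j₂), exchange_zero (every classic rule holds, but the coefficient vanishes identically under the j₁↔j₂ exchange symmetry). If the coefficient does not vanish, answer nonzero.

m-sum: m₁+m₂ = -5/2+(-2) = -9/2, M = -9/2  ✓
triangle: need |j₁−j₂| ≤ J ≤ j₁+j₂, i.e. J ∈ [1/2, 9/2]; J = 13/2 is outside ✗ ⇒ coefficient is 0

triangle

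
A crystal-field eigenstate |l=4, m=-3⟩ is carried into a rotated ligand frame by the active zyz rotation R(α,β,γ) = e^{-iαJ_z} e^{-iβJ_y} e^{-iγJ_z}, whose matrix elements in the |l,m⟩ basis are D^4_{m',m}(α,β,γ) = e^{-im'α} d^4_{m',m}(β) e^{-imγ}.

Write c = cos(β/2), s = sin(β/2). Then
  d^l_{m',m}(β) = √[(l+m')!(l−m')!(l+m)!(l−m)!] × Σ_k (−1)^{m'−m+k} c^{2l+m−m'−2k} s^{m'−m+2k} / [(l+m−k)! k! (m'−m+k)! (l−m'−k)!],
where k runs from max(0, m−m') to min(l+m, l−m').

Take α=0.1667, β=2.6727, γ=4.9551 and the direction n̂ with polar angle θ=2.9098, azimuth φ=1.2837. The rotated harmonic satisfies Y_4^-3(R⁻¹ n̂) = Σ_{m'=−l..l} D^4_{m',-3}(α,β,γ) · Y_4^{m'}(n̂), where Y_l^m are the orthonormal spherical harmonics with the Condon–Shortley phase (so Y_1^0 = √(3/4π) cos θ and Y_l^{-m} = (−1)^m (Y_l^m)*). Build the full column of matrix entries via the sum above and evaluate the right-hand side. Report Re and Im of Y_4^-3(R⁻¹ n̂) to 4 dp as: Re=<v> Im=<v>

Re=0.0587 Im=0.0494

Need the full column D^4_{m',-3} for m'=−4..4 at α=0.1667, β=2.6727, γ=4.9551.
cos(β/2)=0.232304, sin(β/2)=0.972643
d^4_{-4,-3}: single k=1 term ⇒ +0.000100;  D = -0.000099+0.000018i
d^4_{-3,-3}: k∈[0..1] ⇒ +0.000008 -0.001041 = -0.001032;  D = +0.000972-0.000347i
d^4_{-2,-3}: k∈[0..1] ⇒ -0.000133 +0.006988 = +0.006855;  D = -0.005985+0.003342i
d^4_{-1,-3}: k∈[0..1] ⇒ +0.001180 -0.034480 = -0.033300;  D = +0.025977-0.020834i
d^4_{0,-3}: k∈[0..1] ⇒ -0.007366 +0.129123 = +0.121758;  D = -0.081027+0.090882i
d^4_{1,-3}: k∈[0..1] ⇒ +0.034480 -0.362666 = -0.328186;  D = +0.174726-0.277807i
d^4_{2,-3}: k∈[0..1] ⇒ -0.122497 +0.715807 = +0.593310;  D = -0.228165+0.547684i
d^4_{3,-3}: k∈[0..1] ⇒ +0.319841 -0.800992 = -0.481151;  D = +0.108770-0.468695i
d^4_{4,-3}: single k=0 term ⇒ -0.541100;  D = +0.033166-0.540082i
Y_4^{m'}(θ=2.9098,φ=1.2837) and Σ D·Y over m':
  (-0.0001+0.0000i)·(+0.0005+0.0011i)  (+0.0010-0.0003i)·(+0.0112-0.0096i)  (-0.0060+0.0033i)·(-0.0835-0.0540i)  (+0.0260-0.0208i)·(-0.1087+0.3683i)  (-0.0810+0.0909i)·(+0.6333+0.0000i)  (+0.1747-0.2778i)·(+0.1087+0.3683i)  (-0.2282+0.5477i)·(-0.0835+0.0540i)  (+0.1088-0.4687i)·(-0.0112-0.0096i)  (+0.0332-0.5401i)·(+0.0005-0.0011i)
Y_4^-3(R⁻¹ n̂) = +0.058693+0.049428i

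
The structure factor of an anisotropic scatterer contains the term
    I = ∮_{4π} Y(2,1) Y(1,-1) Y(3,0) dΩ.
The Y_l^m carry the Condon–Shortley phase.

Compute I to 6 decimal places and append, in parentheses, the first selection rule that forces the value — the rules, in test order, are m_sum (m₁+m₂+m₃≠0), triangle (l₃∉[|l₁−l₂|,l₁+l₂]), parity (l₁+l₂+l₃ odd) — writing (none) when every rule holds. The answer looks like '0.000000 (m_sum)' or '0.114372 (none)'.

Checks pass: Σm=0; 6 even; l₃=3∈[1,3].
(2·2+1)(2·1+1)(2·3+1) = 105
Δ: 0! 4! 2! / 7! → 1/105
sum: t=0:+1/4 = 1/4
3j²(2 1 3; 0 0 0) = Δ·Π!·Σ² = 3/35  (sign -1)
sum: t=0:+1/12 = 1/12
3j²(2 1 3; 1 -1 0) = Δ·Π!·Σ² = 1/35  (sign -1)
combine: 4πI² = 105·3/35·1/35 = 9/35
take √, sign +1: I = 0.14304817
No selection rule forces the value: the integral is nonzero (none).

0.143048 (none)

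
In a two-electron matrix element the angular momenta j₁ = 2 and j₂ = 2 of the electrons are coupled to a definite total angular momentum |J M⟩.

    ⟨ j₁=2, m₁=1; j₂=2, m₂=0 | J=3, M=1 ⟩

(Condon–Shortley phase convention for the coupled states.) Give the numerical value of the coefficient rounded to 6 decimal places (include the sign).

j₁+j₂−J=1  J+j₁−j₂=3  J−j₁+j₂=3  j₁+j₂+J+1=8
(j₁±m₁, j₂±m₂, J±M) = (3,1,2,2,4,2)
P² = 36/5
sum k=0..1:
  [0] +1/4 = 1/4
  [1] −1/12 = -1/12
S = 1/6
C² = P²·S² = 1/5 ; C = +0.447214

+√(1/5) ≈ +0.447214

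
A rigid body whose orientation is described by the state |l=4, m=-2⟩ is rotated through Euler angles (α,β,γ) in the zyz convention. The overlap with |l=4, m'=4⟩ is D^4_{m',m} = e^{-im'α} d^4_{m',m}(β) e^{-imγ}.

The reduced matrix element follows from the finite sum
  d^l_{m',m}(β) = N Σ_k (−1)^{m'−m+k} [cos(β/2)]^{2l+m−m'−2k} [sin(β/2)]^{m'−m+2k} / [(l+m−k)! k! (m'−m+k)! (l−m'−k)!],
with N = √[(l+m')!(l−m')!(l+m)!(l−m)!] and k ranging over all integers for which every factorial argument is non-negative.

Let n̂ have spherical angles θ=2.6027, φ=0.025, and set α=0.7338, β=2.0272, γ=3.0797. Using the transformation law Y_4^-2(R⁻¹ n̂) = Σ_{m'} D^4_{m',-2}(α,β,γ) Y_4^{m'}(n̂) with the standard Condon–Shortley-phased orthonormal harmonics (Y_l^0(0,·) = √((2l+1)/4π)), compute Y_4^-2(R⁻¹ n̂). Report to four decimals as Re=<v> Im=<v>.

Re=0.2668 Im=0.3322

Need the full column D^4_{m',-2} for m'=−4..4 at α=0.7338, β=2.0272, γ=3.0797.
cos(β/2)=0.528809, sin(β/2)=0.848741
d^4_{-4,-2}: single k=2 term ⇒ +0.083353;  D = -0.078851+0.027024i
d^4_{-3,-2}: k∈[1..2] ⇒ +0.036722 -0.283794 = -0.247072;  D = +0.119928-0.216014i
d^4_{-2,-2}: k∈[0..2] ⇒ +0.006115 -0.189027 +0.608676 = +0.425765;  D = +0.095813+0.414844i
d^4_{-1,-2}: k∈[0..2] ⇒ -0.041639 +0.536321 -0.921058 = -0.426376;  D = -0.349474-0.244262i
d^4_{0,-2}: k∈[0..2] ⇒ +0.149439 -1.026562 +0.991676 = +0.114553;  D = +0.113676-0.014144i
d^4_{1,-2}: k∈[0..2] ⇒ -0.357547 +1.381586 -0.711805 = +0.312234;  D = +0.204284-0.236131i
d^4_{2,-2}: k∈[0..2] ⇒ +0.608676 -1.254382 +0.269278 = -0.376427;  D = +0.007750+0.376347i
d^4_{3,-2}: k∈[0..1] ⇒ -0.731067 +0.627753 = -0.103313;  D = +0.070754+0.075283i
d^4_{4,-2}: single k=0 term ⇒ +0.553130;  D = -0.551244-0.045641i
Y_4^{m'}(θ=2.6027,φ=0.025) and Σ D·Y over m':
  (-0.0789+0.0270i)·(+0.0305-0.0031i)  (+0.1199-0.2160i)·(-0.1448+0.0109i)  (+0.0958+0.4148i)·(+0.3657-0.0183i)  (-0.3495-0.2443i)·(-0.4492+0.0112i)  (+0.1137-0.0141i)·(-0.0113+0.0000i)  (+0.2043-0.2361i)·(+0.4492+0.0112i)  (+0.0077+0.3763i)·(+0.3657+0.0183i)  (+0.0708+0.0753i)·(+0.1448+0.0109i)  (-0.5512-0.0456i)·(+0.0305+0.0031i)
Y_4^-2(R⁻¹ n̂) = +0.266839+0.332164i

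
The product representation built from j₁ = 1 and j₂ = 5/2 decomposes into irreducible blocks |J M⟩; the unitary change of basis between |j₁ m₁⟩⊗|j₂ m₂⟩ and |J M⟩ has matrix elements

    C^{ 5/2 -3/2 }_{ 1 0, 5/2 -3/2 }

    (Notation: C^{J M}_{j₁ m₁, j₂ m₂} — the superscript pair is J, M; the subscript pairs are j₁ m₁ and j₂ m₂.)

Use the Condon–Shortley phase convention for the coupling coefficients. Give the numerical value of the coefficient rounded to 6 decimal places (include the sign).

+√(9/35) = +0.507093

√[6·1!1!4!/7! · 1!1!1!4!1!4!] = √(576/35)
  +(−1)^0/∏(0,1,1,1,0,3)! = 1/6  (running 1/6)
  +(−1)^1/∏(1,0,0,0,1,4)! = -1/24  (running 1/8)
⟨..|..⟩ = √(576/35)·(1/8) = +0.507093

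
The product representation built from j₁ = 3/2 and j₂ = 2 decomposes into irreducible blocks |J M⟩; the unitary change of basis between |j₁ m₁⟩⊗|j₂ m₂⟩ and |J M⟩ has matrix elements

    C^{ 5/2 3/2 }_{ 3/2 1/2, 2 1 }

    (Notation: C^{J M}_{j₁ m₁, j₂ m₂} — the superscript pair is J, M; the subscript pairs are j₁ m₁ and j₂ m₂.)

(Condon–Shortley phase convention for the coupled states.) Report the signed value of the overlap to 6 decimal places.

-0.169031

j₁+j₂−J=1  J+j₁−j₂=2  J−j₁+j₂=3  j₁+j₂+J+1=7
(j₁±m₁, j₂±m₂, J±M) = (2,1,3,1,4,1)
P² = 144/35
sum k=0..1:
  [0] +1/6 = 1/6
  [1] −1/4 = -1/4
S = -1/12
C² = P²·S² = 1/35 ; C = -0.169031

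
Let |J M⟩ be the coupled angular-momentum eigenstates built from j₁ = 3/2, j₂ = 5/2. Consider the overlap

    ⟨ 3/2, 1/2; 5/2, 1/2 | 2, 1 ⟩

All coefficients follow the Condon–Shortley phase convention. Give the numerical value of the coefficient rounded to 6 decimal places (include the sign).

j₁+j₂−J=2  J+j₁−j₂=1  J−j₁+j₂=3  j₁+j₂+J+1=7
(j₁±m₁, j₂±m₂, J±M) = (2,1,3,2,3,1)
P² = 12/7
sum k=0..1:
  [0] +1/12 = 1/12
  [1] −1/2 = -1/2
S = -5/12
C² = P²·S² = 25/84 ; C = -0.545545

-0.545545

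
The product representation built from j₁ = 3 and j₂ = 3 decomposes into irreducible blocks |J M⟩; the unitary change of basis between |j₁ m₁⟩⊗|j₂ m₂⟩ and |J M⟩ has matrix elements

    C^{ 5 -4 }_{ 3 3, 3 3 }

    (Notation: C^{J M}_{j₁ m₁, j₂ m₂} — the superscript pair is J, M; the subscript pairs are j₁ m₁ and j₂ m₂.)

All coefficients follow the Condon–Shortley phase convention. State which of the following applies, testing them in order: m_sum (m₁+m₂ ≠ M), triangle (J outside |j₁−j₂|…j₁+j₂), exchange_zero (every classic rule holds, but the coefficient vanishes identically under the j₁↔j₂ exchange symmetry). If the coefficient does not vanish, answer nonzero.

m_sum

m-sum: m₁+m₂ = 3+3 = 6, M = -4  ✗ ⇒ coefficient is 0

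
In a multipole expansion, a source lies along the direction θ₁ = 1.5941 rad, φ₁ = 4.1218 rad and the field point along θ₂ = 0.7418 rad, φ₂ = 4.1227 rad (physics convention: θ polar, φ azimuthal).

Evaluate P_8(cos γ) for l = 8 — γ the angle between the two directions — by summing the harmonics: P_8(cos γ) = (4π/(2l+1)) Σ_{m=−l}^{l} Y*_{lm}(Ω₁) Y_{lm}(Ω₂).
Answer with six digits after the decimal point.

0.310763

Addition theorem: P_8(cos γ) = (4π/17) Σ_m Y*_{lm}(Ω₁) Y_{lm}(Ω₂), m = −8…8:
  [-8]  conj(Y_{8,-8})(Ω₁) = 0.00634 + 0.51427j ; Y_{8,-8}(Ω₂) = 0.00011 - 0.02237j ; Δ = 0.01151 - 0.00008j
  [-7]  conj(Y_{8,-7})(Ω₁) = 0.04015 + 0.02621j ; Y_{8,-7}(Ω₂) = -0.08145 + 0.05390j ; Δ = -0.00468 + 0.00003j
  [-6]  conj(Y_{8,-6})(Ω₁) = -0.34304 + 0.14582j ; Y_{8,-6}(Ω₂) = 0.23620 + 0.09890j ; Δ = -0.09545 + 0.00052j
  [-5]  conj(Y_{8,-5})(Ω₁) = -0.01062 + 0.05561j ; Y_{8,-5}(Ω₂) = -0.08347 - 0.42678j ; Δ = 0.02462 - 0.00011j
  [-4]  conj(Y_{8,-4})(Ω₁) = -0.23703 - 0.23412j ; Y_{8,-4}(Ω₂) = -0.30337 + 0.30182j ; Δ = 0.14257 - 0.00051j
  [-3]  conj(Y_{8,-3})(Ω₁) = -0.05950 + 0.01212j ; Y_{8,-3}(Ω₂) = 0.07593 + 0.01526j ; Δ = -0.00470 + 0.00001j
  [-2]  conj(Y_{8,-2})(Ω₁) = 0.12026 - 0.29288j ; Y_{8,-2}(Ω₂) = 0.13185 + 0.31946j ; Δ = 0.10942 - 0.00020j
  [-1]  conj(Y_{8,-1})(Ω₁) = -0.03480 - 0.05191j ; Y_{8,-1}(Ω₂) = 0.14209 - 0.21236j ; Δ = -0.01597 + 0.00001j
  [+0]  conj(Y_{8,0})(Ω₁) = 0.31184 + 0.00000j ; Y_{8,0}(Ω₂) = 0.27505 + 0.00000j ; Δ = 0.08577 + 0.00000j
  [+1]  conj(Y_{8,1})(Ω₁) = 0.03480 - 0.05191j ; Y_{8,1}(Ω₂) = -0.14209 - 0.21236j ; Δ = -0.01597 - 0.00001j
  [+2]  conj(Y_{8,2})(Ω₁) = 0.12026 + 0.29288j ; Y_{8,2}(Ω₂) = 0.13185 - 0.31946j ; Δ = 0.10942 + 0.00020j
  [+3]  conj(Y_{8,3})(Ω₁) = 0.05950 + 0.01212j ; Y_{8,3}(Ω₂) = -0.07593 + 0.01526j ; Δ = -0.00470 - 0.00001j
  [+4]  conj(Y_{8,4})(Ω₁) = -0.23703 + 0.23412j ; Y_{8,4}(Ω₂) = -0.30337 - 0.30182j ; Δ = 0.14257 + 0.00051j
  [+5]  conj(Y_{8,5})(Ω₁) = 0.01062 + 0.05561j ; Y_{8,5}(Ω₂) = 0.08347 - 0.42678j ; Δ = 0.02462 + 0.00011j
  [+6]  conj(Y_{8,6})(Ω₁) = -0.34304 - 0.14582j ; Y_{8,6}(Ω₂) = 0.23620 - 0.09890j ; Δ = -0.09545 - 0.00052j
  [+7]  conj(Y_{8,7})(Ω₁) = -0.04015 + 0.02621j ; Y_{8,7}(Ω₂) = 0.08145 + 0.05390j ; Δ = -0.00468 - 0.00003j
  [+8]  conj(Y_{8,8})(Ω₁) = 0.00634 - 0.51427j ; Y_{8,8}(Ω₂) = 0.00011 + 0.02237j ; Δ = 0.01151 + 0.00008j
Accumulated sum 0.42041 + 0.00000j; after 4π/(2l+1) scaling, 0.31076 + 0.00000j ⇒ P_8 = 0.310763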